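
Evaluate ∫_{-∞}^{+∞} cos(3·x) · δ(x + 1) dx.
\cos{\left(3 \right)}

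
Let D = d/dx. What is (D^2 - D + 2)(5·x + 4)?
10 x + 3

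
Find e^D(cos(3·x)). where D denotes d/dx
\cos{\left(3 x + 3 \right)}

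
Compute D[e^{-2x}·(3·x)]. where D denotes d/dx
3 \left(1 - 2 x\right) e^{- 2 x}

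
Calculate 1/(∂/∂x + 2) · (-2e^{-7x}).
\frac{2 e^{- 7 x}}{5}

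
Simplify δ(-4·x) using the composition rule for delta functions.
\frac{\delta(x)}{4}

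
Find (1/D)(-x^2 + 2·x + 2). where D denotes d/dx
- \frac{x^{3}}{3} + x^{2} + 2 x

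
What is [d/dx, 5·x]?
5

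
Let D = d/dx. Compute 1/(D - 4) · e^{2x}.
- \frac{e^{2 x}}{2}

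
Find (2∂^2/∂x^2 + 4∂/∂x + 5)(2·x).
10 x + 8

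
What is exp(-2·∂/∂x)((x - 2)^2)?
x^{2} - 8 x + 16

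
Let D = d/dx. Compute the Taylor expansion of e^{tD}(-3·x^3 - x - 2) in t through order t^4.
- 3 t^{3} - 9 t^{2} x - t \left(9 x^{2} + 1\right) - 3 x^{3} - x - 2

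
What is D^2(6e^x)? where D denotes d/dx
6 e^{x}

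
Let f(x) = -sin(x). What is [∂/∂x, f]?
- \cos{\left(x \right)}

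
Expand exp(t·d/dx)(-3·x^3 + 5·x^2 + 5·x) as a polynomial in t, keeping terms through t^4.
- 3 t^{3} + t^{2} \left(5 - 9 x\right) + t \left(- 9 x^{2} + 10 x + 5\right) - 3 x^{3} + 5 x^{2} + 5 x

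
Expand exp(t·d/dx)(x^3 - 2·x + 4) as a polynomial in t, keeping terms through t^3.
t^{3} + 3 t^{2} x + t \left(3 x^{2} - 2\right) + x^{3} - 2 x + 4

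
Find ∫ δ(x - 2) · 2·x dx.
4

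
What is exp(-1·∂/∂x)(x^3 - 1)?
x^{3} - 3 x^{2} + 3 x - 2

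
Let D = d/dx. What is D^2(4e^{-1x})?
4 e^{- x}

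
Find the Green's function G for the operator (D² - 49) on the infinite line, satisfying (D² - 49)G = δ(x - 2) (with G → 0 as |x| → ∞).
-\frac{e^{-7|x - 2|}}{14}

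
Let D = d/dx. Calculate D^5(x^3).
0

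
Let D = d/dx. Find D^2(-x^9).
- 72 x^{7}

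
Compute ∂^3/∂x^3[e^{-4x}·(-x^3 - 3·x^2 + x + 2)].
2 \left(32 x^{3} + 24 x^{2} - 140 x - 7\right) e^{- 4 x}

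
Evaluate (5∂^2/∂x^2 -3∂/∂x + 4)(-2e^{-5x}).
- 288 e^{- 5 x}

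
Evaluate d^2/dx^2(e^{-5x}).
25 e^{- 5 x}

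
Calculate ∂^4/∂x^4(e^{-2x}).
16 e^{- 2 x}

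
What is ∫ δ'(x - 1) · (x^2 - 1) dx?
-2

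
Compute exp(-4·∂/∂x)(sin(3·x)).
\sin{\left(3 x - 12 \right)}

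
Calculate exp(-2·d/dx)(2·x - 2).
2 x - 6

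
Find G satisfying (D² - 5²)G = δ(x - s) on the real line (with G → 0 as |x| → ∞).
-\frac{e^{-5|x-s|}}{10}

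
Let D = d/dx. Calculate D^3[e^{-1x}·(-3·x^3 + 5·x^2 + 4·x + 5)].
\left(3 x^{3} - 32 x^{2} + 80 x - 41\right) e^{- x}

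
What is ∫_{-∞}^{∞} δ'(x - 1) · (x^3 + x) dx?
-4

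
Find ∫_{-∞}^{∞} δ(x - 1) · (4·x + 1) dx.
5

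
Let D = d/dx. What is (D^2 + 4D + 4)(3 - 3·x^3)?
- 12 x^{3} - 36 x^{2} - 18 x + 12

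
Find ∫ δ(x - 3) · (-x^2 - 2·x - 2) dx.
-17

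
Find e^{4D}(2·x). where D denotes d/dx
2 x + 8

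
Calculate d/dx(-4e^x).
- 4 e^{x}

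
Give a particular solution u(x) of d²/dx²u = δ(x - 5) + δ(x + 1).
\frac{|x - 5|}{2} + \frac{|x + 1|}{2}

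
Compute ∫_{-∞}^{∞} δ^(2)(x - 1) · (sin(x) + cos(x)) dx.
- \sin{\left(1 \right)} - \cos{\left(1 \right)}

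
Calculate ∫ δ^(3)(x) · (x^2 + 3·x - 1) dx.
0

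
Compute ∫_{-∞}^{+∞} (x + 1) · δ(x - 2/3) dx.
\frac{5}{3}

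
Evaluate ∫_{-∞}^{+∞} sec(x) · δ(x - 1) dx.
\sec{\left(1 \right)}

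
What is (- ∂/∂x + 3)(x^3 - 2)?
3 x^{3} - 3 x^{2} - 6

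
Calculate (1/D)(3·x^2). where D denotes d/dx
x^{3}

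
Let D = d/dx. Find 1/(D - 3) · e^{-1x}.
- \frac{e^{- x}}{4}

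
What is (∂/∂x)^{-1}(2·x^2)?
\frac{2 x^{3}}{3}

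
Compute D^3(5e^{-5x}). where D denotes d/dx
- 625 e^{- 5 x}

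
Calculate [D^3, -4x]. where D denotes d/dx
-12D^{2}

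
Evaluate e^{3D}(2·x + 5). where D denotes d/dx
2 x + 11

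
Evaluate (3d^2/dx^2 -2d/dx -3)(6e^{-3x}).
180 e^{- 3 x}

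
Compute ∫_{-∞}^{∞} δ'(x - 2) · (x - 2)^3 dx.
0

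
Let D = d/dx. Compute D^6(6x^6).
4320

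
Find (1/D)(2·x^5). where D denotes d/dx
\frac{x^{6}}{3}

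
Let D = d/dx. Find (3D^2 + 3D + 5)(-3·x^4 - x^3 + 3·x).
- 15 x^{4} - 41 x^{3} - 117 x^{2} - 3 x + 9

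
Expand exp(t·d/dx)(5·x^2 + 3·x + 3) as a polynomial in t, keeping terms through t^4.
5 t^{2} + t \left(10 x + 3\right) + 5 x^{2} + 3 x + 3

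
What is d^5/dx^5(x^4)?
0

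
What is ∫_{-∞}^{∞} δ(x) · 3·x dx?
0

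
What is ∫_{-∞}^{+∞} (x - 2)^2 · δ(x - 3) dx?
1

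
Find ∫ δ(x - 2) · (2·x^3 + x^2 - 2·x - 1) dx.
15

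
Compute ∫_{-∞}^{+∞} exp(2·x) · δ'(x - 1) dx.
- 2 e^{2}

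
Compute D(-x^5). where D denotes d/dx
- 5 x^{4}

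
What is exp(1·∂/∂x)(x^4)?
x^{4} + 4 x^{3} + 6 x^{2} + 4 x + 1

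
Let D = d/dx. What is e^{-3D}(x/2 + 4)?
\frac{x}{2} + \frac{5}{2}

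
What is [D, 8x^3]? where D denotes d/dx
24 x^{2}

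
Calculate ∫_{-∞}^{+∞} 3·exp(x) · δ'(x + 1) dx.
- \frac{3}{e}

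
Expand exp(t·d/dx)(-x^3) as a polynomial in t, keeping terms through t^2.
x \left(- 3 t^{2} - 3 t x - x^{2}\right)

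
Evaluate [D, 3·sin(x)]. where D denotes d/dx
3 \cos{\left(x \right)}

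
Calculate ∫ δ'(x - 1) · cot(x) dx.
\frac{1}{\sin^{2}{\left(1 \right)}}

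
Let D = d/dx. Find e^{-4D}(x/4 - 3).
\frac{x}{4} - 4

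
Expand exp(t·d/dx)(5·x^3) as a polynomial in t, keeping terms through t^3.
5 t^{3} + 15 t^{2} x + 15 t x^{2} + 5 x^{3}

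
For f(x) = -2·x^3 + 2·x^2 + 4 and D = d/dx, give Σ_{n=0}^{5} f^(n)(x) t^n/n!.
- 2 t^{3} - 2 t^{2} \left(3 x - 1\right) - 2 t x \left(3 x - 2\right) - 2 x^{3} + 2 x^{2} + 4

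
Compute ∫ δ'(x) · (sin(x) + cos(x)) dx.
-1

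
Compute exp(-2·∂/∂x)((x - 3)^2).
x^{2} - 10 x + 25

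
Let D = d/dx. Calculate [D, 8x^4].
32 x^{3}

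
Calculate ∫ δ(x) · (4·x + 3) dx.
3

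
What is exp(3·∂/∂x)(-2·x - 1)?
- 2 x - 7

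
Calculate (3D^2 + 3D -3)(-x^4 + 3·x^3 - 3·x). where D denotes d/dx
3 x^{4} - 21 x^{3} - 9 x^{2} + 63 x - 9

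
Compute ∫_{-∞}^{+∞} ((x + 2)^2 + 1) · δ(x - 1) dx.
10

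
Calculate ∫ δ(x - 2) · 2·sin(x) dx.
2 \sin{\left(2 \right)}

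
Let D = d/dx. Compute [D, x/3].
\frac{1}{3}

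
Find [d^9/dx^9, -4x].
-36\frac{d^{8}}{dx^{8}}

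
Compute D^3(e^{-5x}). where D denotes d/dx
- 125 e^{- 5 x}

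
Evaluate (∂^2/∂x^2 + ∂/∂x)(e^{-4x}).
12 e^{- 4 x}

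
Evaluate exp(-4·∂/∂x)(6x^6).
6 x^{6} - 144 x^{5} + 1440 x^{4} - 7680 x^{3} + 23040 x^{2} - 36864 x + 24576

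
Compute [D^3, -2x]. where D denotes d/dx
-6D^{2}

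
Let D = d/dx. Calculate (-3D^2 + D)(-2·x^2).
12 - 4 x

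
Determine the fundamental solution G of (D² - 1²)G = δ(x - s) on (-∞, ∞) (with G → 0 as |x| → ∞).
-\frac{e^{-|x-s|}}{2}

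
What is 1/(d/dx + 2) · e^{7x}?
\frac{e^{7 x}}{9}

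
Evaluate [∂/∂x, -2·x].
-2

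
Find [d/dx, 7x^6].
42 x^{5}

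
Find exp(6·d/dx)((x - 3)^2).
x^{2} + 6 x + 9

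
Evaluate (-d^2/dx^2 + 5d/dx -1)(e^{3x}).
5 e^{3 x}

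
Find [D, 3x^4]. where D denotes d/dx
12 x^{3}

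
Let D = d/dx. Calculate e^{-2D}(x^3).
x^{3} - 6 x^{2} + 12 x - 8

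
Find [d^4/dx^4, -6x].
-24\frac{d^{3}}{dx^{3}}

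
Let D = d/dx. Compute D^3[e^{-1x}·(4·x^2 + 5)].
\left(- 4 x^{2} + 24 x - 29\right) e^{- x}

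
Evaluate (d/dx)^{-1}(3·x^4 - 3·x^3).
\frac{3 x^{5}}{5} - \frac{3 x^{4}}{4}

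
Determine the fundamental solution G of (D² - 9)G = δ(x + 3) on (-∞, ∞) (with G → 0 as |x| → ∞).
-\frac{e^{-3|x + 3|}}{6}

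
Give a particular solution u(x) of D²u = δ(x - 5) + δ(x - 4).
\frac{|x - 5|}{2} + \frac{|x - 4|}{2}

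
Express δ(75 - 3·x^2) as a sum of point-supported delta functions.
\frac{\delta(x - 5) + \delta(x + 5)}{30}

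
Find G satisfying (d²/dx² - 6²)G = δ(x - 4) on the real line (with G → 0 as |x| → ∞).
-\frac{e^{-6|x - 4|}}{12}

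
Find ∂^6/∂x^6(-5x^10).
- 756000 x^{4}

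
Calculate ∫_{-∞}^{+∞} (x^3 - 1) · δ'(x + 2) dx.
-12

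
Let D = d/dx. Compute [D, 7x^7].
49 x^{6}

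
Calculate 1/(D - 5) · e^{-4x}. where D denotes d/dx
- \frac{e^{- 4 x}}{9}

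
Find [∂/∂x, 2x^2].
4 x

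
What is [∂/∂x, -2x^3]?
- 6 x^{2}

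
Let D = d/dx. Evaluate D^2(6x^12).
792 x^{10}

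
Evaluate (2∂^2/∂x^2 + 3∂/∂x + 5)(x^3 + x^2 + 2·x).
5 x^{3} + 14 x^{2} + 28 x + 10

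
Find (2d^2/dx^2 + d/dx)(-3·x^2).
- 6 x - 12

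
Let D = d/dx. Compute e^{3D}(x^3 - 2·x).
x^{3} + 9 x^{2} + 25 x + 21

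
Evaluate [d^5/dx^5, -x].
-5\frac{d^{4}}{dx^{4}}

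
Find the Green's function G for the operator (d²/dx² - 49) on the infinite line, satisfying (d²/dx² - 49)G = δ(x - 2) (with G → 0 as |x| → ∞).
-\frac{e^{-7|x - 2|}}{14}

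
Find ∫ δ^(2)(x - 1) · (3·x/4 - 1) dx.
0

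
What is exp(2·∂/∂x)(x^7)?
x^{7} + 14 x^{6} + 84 x^{5} + 280 x^{4} + 560 x^{3} + 672 x^{2} + 448 x + 128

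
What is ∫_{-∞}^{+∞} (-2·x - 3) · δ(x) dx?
-3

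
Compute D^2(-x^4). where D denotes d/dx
- 12 x^{2}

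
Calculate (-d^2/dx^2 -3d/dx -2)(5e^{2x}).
- 60 e^{2 x}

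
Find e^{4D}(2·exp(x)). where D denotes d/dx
2 e^{x + 4}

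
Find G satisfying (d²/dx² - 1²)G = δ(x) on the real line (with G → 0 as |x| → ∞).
-\frac{e^{-|x|}}{2}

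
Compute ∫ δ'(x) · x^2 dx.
0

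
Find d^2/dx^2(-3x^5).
- 60 x^{3}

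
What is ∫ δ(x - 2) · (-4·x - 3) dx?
-11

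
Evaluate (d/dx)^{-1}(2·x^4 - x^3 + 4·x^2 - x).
\frac{2 x^{5}}{5} - \frac{x^{4}}{4} + \frac{4 x^{3}}{3} - \frac{x^{2}}{2}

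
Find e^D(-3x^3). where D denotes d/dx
- 3 x^{3} - 9 x^{2} - 9 x - 3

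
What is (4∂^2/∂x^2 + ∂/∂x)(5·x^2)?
10 x + 40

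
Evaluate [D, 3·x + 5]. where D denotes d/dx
3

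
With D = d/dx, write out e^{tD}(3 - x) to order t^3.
- t - x + 3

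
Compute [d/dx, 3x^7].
21 x^{6}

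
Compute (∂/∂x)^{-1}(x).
\frac{x^{2}}{2}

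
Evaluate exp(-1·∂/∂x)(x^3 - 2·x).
x^{3} - 3 x^{2} + x + 1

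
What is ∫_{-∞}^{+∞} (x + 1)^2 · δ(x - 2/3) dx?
\frac{25}{9}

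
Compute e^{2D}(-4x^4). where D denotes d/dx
- 4 x^{4} - 32 x^{3} - 96 x^{2} - 128 x - 64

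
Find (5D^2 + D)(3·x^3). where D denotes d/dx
9 x \left(x + 10\right)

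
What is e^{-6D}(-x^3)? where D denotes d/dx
- x^{3} + 18 x^{2} - 108 x + 216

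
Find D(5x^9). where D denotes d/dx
45 x^{8}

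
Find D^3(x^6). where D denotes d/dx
120 x^{3}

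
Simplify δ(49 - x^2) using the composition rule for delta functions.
\frac{\delta(x - 7) + \delta(x + 7)}{14}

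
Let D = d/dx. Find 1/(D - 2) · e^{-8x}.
- \frac{e^{- 8 x}}{10}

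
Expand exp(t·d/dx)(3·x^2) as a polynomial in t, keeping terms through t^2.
3 t^{2} + 6 t x + 3 x^{2}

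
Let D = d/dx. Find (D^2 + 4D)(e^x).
5 e^{x}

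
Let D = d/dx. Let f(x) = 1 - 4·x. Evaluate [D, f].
-4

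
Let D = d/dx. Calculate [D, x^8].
8 x^{7}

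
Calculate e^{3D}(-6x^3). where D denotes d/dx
- 6 x^{3} - 54 x^{2} - 162 x - 162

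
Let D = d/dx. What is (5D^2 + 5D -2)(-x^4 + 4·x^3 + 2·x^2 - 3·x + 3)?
2 x^{4} - 28 x^{3} - 4 x^{2} + 146 x - 1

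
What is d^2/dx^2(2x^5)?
40 x^{3}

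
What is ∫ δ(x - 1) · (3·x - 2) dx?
1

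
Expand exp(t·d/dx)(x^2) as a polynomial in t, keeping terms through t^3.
t^{2} + 2 t x + x^{2}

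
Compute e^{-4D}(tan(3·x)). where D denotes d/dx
\tan{\left(3 x - 12 \right)}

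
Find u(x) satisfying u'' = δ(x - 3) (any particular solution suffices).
\frac{|x - 3|}{2}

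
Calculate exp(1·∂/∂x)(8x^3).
8 x^{3} + 24 x^{2} + 24 x + 8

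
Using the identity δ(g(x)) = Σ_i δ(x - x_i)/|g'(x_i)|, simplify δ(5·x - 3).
\frac{\delta(x - 3/5)}{5}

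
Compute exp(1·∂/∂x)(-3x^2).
- 3 x^{2} - 6 x - 3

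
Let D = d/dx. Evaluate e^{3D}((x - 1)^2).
x^{2} + 4 x + 4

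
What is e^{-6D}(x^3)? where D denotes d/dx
x^{3} - 18 x^{2} + 108 x - 216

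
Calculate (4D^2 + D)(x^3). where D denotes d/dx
3 x \left(x + 8\right)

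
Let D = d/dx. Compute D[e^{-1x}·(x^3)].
x^{2} \left(3 - x\right) e^{- x}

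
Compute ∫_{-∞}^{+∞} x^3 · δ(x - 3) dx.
27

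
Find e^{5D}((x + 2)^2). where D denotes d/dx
x^{2} + 14 x + 49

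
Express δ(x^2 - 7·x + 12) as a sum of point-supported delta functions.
\frac{\delta(x - 3) + \delta(x - 4)}{1}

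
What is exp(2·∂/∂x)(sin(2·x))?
\sin{\left(2 x + 4 \right)}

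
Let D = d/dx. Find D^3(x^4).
24 x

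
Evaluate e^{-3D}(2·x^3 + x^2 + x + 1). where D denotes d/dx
2 x^{3} - 17 x^{2} + 49 x - 47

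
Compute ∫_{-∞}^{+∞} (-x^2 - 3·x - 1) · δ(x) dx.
-1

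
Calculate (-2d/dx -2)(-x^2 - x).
2 x^{2} + 6 x + 2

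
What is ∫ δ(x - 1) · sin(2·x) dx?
\sin{\left(2 \right)}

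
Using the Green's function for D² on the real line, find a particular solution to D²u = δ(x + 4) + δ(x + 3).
\frac{|x + 4|}{2} + \frac{|x + 3|}{2}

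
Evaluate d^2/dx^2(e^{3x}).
9 e^{3 x}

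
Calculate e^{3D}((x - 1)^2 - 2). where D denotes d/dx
x^{2} + 4 x + 2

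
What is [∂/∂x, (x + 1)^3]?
3 \left(x + 1\right)^{2}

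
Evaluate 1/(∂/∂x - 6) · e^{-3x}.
- \frac{e^{- 3 x}}{9}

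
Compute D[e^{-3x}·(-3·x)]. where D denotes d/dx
3 \left(3 x - 1\right) e^{- 3 x}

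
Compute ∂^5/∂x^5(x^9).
15120 x^{4}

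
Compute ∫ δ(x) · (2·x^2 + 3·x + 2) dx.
2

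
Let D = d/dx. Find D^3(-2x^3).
-12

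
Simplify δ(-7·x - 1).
\frac{\delta(x + 1/7)}{7}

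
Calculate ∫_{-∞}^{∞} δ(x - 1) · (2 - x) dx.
1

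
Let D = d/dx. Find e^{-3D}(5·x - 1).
5 x - 16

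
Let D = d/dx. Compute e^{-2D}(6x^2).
6 x^{2} - 24 x + 24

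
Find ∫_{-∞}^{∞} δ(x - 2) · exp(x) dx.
e^{2}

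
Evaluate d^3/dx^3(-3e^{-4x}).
192 e^{- 4 x}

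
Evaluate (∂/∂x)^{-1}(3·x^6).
\frac{3 x^{7}}{7}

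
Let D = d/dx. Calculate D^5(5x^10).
151200 x^{5}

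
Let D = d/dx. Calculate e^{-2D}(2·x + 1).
2 x - 3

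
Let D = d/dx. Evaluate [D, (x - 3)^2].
2 x - 6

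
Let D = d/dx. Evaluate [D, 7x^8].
56 x^{7}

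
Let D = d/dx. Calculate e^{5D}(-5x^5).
- 5 x^{5} - 125 x^{4} - 1250 x^{3} - 6250 x^{2} - 15625 x - 15625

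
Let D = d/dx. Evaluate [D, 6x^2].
12 x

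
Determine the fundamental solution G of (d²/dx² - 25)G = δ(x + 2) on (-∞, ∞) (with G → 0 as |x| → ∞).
-\frac{e^{-5|x + 2|}}{10}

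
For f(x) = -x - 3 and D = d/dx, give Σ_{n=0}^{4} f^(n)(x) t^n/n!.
- t - x - 3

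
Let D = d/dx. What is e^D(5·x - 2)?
5 x + 3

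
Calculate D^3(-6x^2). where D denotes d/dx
0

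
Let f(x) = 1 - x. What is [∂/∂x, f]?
-1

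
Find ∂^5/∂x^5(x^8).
6720 x^{3}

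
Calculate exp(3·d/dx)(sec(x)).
\sec{\left(x + 3 \right)}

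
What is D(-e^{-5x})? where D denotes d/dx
5 e^{- 5 x}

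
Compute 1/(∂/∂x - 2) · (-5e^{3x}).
- 5 e^{3 x}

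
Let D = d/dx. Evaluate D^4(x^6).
360 x^{2}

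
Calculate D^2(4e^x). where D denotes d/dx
4 e^{x}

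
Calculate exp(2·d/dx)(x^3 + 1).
x^{3} + 6 x^{2} + 12 x + 9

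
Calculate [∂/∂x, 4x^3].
12 x^{2}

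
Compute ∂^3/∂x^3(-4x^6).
- 480 x^{3}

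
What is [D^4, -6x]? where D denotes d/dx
-24D^{3}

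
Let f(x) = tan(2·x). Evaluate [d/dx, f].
\frac{2}{\cos^{2}{\left(2 x \right)}}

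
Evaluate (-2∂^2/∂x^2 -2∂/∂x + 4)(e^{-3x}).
- 8 e^{- 3 x}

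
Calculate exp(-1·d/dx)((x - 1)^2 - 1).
x^{2} - 4 x + 3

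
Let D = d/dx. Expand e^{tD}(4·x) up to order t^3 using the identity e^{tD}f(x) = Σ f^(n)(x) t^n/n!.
4 t + 4 x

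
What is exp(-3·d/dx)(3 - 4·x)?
15 - 4 x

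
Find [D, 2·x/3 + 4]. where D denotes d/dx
\frac{2}{3}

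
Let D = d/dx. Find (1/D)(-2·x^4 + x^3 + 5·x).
- \frac{2 x^{5}}{5} + \frac{x^{4}}{4} + \frac{5 x^{2}}{2}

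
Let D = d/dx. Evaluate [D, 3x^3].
9 x^{2}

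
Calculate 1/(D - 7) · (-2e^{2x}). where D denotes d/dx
\frac{2 e^{2 x}}{5}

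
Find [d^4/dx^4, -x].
-4\frac{d^{3}}{dx^{3}}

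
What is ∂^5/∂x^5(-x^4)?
0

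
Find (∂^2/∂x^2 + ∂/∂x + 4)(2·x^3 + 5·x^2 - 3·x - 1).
8 x^{3} + 26 x^{2} + 10 x + 3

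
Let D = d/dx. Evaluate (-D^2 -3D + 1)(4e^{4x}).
- 108 e^{4 x}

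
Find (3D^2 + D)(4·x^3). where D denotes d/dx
12 x \left(x + 6\right)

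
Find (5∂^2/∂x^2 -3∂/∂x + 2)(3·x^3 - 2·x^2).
6 x^{3} - 31 x^{2} + 102 x - 20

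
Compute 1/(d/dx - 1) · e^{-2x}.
- \frac{e^{- 2 x}}{3}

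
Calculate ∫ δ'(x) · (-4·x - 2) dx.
4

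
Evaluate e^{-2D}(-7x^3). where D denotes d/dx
- 7 x^{3} + 42 x^{2} - 84 x + 56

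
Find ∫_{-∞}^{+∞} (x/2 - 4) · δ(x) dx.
-4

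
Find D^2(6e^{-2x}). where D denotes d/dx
24 e^{- 2 x}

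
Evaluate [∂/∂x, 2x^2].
4 x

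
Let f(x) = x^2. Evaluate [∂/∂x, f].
2 x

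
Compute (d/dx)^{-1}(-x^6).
- \frac{x^{7}}{7}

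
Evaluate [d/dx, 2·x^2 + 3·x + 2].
4 x + 3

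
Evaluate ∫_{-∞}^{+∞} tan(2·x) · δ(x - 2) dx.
\tan{\left(4 \right)}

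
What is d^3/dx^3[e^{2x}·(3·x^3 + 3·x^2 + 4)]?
\left(24 x^{3} + 132 x^{2} + 180 x + 86\right) e^{2 x}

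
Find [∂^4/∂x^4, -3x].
-12\frac{d^{3}}{dx^{3}}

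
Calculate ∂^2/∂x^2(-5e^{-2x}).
- 20 e^{- 2 x}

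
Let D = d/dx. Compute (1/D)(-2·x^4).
- \frac{2 x^{5}}{5}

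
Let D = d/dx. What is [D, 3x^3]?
9 x^{2}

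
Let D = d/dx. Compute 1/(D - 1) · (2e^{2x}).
2 e^{2 x}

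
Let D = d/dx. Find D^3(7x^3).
42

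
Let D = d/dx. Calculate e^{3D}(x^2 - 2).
x^{2} + 6 x + 7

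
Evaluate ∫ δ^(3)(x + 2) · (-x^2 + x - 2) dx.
0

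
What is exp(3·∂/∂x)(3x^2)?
3 x^{2} + 18 x + 27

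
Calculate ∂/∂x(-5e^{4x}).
- 20 e^{4 x}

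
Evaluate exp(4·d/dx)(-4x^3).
- 4 x^{3} - 48 x^{2} - 192 x - 256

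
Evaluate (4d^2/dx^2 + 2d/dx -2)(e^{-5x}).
88 e^{- 5 x}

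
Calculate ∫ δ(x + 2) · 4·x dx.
-8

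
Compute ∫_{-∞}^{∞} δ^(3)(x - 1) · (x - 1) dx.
0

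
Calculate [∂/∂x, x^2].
2 x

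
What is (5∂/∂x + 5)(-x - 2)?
- 5 x - 15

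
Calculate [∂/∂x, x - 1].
1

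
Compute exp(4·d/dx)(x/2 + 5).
\frac{x}{2} + 7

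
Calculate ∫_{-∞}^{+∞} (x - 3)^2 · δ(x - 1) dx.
4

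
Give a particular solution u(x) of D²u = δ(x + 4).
\frac{|x + 4|}{2}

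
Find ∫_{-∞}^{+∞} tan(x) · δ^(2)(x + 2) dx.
- \frac{2 \tan{\left(2 \right)}}{\cos^{2}{\left(2 \right)}}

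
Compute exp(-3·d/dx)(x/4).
\frac{x}{4} - \frac{3}{4}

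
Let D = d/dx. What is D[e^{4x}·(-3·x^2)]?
6 x \left(- 2 x - 1\right) e^{4 x}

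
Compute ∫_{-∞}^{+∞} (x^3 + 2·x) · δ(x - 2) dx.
12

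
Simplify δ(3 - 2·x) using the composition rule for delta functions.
\frac{\delta(x - 3/2)}{2}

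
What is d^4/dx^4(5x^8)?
8400 x^{4}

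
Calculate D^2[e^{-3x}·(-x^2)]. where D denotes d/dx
\left(- 9 x^{2} + 12 x - 2\right) e^{- 3 x}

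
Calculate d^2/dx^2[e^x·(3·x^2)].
3 \left(x^{2} + 4 x + 2\right) e^{x}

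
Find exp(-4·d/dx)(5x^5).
5 x^{5} - 100 x^{4} + 800 x^{3} - 3200 x^{2} + 6400 x - 5120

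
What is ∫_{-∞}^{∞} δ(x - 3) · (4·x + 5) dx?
17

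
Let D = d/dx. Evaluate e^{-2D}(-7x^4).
- 7 x^{4} + 56 x^{3} - 168 x^{2} + 224 x - 112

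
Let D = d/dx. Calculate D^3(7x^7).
1470 x^{4}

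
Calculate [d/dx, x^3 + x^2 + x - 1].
3 x^{2} + 2 x + 1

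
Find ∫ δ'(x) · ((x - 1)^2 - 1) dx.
2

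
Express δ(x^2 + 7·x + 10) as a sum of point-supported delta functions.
\frac{\delta(x + 5) + \delta(x + 2)}{3}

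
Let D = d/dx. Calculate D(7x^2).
14 x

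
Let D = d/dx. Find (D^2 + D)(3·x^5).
15 x^{3} \left(x + 4\right)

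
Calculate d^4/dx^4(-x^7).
- 840 x^{3}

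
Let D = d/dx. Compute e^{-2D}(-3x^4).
- 3 x^{4} + 24 x^{3} - 72 x^{2} + 96 x - 48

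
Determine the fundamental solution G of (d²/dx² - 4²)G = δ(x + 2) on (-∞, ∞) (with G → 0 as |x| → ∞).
-\frac{e^{-4|x + 2|}}{8}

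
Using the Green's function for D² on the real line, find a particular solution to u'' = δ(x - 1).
\frac{|x - 1|}{2}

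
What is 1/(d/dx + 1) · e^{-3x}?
- \frac{e^{- 3 x}}{2}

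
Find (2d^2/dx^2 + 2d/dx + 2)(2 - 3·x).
- 6 x - 2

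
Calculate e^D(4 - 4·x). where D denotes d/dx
- 4 x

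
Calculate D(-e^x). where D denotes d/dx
- e^{x}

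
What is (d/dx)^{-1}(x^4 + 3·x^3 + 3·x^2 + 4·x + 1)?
\frac{x^{5}}{5} + \frac{3 x^{4}}{4} + x^{3} + 2 x^{2} + x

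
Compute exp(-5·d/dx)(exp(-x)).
e^{5 - x}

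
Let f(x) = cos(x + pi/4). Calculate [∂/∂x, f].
- \sin{\left(x + \frac{\pi}{4} \right)}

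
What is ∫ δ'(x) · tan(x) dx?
-1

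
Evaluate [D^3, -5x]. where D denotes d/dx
-15D^{2}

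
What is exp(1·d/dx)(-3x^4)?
- 3 x^{4} - 12 x^{3} - 18 x^{2} - 12 x - 3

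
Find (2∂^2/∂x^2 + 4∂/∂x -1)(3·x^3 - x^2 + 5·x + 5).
- 3 x^{3} + 37 x^{2} + 23 x + 11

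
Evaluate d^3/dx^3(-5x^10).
- 3600 x^{7}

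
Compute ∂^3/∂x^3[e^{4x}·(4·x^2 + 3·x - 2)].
\left(256 x^{2} + 576 x + 112\right) e^{4 x}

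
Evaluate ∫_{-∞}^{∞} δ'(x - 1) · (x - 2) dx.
-1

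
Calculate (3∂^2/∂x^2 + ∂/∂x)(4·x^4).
16 x^{2} \left(x + 9\right)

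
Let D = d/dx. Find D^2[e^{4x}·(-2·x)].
\left(- 32 x - 16\right) e^{4 x}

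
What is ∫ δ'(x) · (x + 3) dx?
-1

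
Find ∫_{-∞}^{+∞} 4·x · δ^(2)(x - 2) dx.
0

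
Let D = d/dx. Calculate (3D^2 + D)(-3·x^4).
12 x^{2} \left(- x - 9\right)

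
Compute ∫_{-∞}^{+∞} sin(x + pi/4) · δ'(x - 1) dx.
- \cos{\left(\frac{\pi}{4} + 1 \right)}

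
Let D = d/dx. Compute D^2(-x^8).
- 56 x^{6}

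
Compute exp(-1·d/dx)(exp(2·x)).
e^{2 x - 2}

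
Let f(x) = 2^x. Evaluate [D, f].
2^{x} \log{\left(2 \right)}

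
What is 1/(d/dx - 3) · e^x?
- \frac{e^{x}}{2}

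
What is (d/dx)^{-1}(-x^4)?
- \frac{x^{5}}{5}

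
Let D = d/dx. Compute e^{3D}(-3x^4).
- 3 x^{4} - 36 x^{3} - 162 x^{2} - 324 x - 243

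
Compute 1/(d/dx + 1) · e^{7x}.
\frac{e^{7 x}}{8}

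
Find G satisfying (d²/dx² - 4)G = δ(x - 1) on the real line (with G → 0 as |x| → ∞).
-\frac{e^{-2|x - 1|}}{4}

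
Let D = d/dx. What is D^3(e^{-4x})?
- 64 e^{- 4 x}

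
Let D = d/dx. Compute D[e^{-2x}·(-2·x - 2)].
2 \left(2 x + 1\right) e^{- 2 x}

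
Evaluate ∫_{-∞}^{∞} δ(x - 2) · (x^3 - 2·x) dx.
4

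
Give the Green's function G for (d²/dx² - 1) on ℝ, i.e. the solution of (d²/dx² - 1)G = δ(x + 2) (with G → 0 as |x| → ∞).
-\frac{e^{-|x + 2|}}{2}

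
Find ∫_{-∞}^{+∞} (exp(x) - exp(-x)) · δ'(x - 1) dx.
- 2 \cosh{\left(1 \right)}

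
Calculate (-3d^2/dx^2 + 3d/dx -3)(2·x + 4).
- 6 x - 6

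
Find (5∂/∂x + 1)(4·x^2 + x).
4 x^{2} + 41 x + 5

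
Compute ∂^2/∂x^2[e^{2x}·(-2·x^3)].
- 4 x \left(2 x^{2} + 6 x + 3\right) e^{2 x}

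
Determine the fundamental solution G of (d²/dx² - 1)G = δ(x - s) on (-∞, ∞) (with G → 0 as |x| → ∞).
-\frac{e^{-|x-s|}}{2}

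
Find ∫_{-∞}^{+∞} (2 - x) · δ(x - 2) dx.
0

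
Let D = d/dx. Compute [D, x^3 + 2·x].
3 x^{2} + 2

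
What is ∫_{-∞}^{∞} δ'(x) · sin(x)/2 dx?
- \frac{1}{2}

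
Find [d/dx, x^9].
9 x^{8}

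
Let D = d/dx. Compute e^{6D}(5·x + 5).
5 x + 35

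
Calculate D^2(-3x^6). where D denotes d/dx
- 90 x^{4}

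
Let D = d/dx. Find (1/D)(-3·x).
- \frac{3 x^{2}}{2}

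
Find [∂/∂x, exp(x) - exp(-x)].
2 \cosh{\left(x \right)}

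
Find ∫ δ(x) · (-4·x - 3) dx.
-3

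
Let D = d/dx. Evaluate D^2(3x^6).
90 x^{4}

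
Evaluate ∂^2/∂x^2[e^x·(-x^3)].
- x \left(x^{2} + 6 x + 6\right) e^{x}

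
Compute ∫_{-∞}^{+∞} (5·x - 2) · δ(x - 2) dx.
8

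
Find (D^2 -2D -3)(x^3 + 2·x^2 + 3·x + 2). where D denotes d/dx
- 3 x^{3} - 12 x^{2} - 11 x - 8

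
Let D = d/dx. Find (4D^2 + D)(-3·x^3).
9 x \left(- x - 8\right)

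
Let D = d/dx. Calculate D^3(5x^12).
6600 x^{9}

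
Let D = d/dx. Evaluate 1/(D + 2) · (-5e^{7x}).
- \frac{5 e^{7 x}}{9}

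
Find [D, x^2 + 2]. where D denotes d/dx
2 x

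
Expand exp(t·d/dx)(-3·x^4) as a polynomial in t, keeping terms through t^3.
3 x \left(- 4 t^{3} - 6 t^{2} x - 4 t x^{2} - x^{3}\right)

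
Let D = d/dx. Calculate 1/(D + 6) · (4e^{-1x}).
\frac{4 e^{- x}}{5}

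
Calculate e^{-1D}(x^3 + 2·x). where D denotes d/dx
x^{3} - 3 x^{2} + 5 x - 3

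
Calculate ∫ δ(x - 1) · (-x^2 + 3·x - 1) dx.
1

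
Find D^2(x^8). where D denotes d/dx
56 x^{6}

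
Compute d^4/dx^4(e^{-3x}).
81 e^{- 3 x}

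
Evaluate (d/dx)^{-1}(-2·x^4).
- \frac{2 x^{5}}{5}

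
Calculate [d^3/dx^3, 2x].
6\frac{d^{2}}{dx^{2}}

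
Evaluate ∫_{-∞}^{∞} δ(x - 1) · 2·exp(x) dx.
2 e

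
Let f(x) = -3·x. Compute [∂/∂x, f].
-3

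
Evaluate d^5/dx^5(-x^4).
0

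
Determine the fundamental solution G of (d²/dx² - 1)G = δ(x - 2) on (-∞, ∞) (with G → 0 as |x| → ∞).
-\frac{e^{-|x - 2|}}{2}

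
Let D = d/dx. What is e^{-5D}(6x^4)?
6 x^{4} - 120 x^{3} + 900 x^{2} - 3000 x + 3750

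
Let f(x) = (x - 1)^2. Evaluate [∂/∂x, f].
2 x - 2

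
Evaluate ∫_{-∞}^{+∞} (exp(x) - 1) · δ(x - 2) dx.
-1 + e^{2}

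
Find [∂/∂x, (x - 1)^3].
3 \left(x - 1\right)^{2}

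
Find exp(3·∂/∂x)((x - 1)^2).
x^{2} + 4 x + 4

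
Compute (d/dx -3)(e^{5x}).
2 e^{5 x}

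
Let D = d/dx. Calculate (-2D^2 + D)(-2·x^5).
10 x^{3} \left(8 - x\right)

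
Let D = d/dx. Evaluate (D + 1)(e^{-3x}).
- 2 e^{- 3 x}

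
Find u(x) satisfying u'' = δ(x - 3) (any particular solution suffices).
\frac{|x - 3|}{2}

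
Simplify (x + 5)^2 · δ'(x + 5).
0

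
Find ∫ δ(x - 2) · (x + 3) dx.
5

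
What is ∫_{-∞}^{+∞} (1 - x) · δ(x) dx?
1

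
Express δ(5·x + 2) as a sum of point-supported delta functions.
\frac{\delta(x + 2/5)}{5}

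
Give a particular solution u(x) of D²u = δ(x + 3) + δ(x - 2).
\frac{|x + 3|}{2} + \frac{|x - 2|}{2}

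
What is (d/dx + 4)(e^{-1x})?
3 e^{- x}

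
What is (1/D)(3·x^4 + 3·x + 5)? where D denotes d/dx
\frac{3 x^{5}}{5} + \frac{3 x^{2}}{2} + 5 x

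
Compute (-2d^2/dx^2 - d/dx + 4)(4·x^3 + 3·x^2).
16 x^{3} - 54 x - 12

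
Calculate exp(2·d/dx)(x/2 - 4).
\frac{x}{2} - 3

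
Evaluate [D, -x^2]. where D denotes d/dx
- 2 x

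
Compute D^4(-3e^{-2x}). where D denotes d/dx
- 48 e^{- 2 x}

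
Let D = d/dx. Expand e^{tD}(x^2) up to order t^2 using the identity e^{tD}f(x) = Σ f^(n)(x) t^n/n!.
t^{2} + 2 t x + x^{2}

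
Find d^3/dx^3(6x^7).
1260 x^{4}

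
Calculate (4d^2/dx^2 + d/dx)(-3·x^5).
15 x^{3} \left(- x - 16\right)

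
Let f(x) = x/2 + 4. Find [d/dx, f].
\frac{1}{2}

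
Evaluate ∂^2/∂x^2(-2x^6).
- 60 x^{4}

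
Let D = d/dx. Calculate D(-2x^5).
- 10 x^{4}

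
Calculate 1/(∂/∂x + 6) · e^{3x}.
\frac{e^{3 x}}{9}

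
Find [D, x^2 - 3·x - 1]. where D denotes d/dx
2 x - 3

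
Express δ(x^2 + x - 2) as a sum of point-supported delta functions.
\frac{\delta(x + 2) + \delta(x - 1)}{3}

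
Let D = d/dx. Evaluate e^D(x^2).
x^{2} + 2 x + 1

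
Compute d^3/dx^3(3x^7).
630 x^{4}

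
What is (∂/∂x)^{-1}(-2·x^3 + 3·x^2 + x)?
- \frac{x^{4}}{2} + x^{3} + \frac{x^{2}}{2}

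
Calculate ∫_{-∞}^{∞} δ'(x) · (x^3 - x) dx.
1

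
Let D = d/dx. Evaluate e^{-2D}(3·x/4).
\frac{3 x}{4} - \frac{3}{2}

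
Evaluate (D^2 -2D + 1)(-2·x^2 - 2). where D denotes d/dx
- 2 x^{2} + 8 x - 6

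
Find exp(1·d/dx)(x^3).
x^{3} + 3 x^{2} + 3 x + 1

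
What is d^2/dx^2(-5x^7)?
- 210 x^{5}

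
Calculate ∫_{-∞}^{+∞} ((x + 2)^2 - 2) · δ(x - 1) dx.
7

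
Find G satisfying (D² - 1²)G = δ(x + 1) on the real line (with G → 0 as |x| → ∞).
-\frac{e^{-|x + 1|}}{2}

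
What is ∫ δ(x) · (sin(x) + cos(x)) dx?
1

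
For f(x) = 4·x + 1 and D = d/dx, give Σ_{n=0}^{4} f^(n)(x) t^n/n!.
4 t + 4 x + 1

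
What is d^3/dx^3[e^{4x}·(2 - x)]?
\left(80 - 64 x\right) e^{4 x}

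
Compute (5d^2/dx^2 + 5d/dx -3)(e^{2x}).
27 e^{2 x}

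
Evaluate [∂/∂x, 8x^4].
32 x^{3}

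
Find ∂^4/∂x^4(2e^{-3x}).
162 e^{- 3 x}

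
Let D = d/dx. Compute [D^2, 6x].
12D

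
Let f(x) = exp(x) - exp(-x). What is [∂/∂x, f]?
2 \cosh{\left(x \right)}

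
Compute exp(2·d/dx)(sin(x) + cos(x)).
\sqrt{2} \sin{\left(x + \frac{\pi}{4} + 2 \right)}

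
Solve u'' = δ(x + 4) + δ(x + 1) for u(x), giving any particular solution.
\frac{|x + 4|}{2} + \frac{|x + 1|}{2}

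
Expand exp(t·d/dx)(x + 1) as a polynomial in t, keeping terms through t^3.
t + x + 1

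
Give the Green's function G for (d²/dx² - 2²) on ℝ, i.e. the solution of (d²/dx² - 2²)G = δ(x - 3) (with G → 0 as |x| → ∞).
-\frac{e^{-2|x - 3|}}{4}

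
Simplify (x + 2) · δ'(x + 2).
-\delta(x + 2)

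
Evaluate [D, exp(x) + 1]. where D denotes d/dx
e^{x}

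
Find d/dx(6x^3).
18 x^{2}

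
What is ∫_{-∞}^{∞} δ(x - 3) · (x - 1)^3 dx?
8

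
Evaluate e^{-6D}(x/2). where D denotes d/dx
\frac{x}{2} - 3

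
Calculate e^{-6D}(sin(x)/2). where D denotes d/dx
\frac{\sin{\left(x - 6 \right)}}{2}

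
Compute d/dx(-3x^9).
- 27 x^{8}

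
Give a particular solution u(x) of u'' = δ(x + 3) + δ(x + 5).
\frac{|x + 3|}{2} + \frac{|x + 5|}{2}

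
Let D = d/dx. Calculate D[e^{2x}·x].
\left(2 x + 1\right) e^{2 x}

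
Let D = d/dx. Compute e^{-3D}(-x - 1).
2 - x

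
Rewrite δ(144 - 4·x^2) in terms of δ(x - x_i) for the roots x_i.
\frac{\delta(x - 6) + \delta(x + 6)}{48}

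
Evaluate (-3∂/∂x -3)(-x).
3 x + 3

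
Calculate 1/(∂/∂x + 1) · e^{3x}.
\frac{e^{3 x}}{4}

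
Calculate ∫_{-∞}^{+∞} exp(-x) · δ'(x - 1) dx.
e^{-1}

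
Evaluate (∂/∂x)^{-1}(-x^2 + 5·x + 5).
- \frac{x^{3}}{3} + \frac{5 x^{2}}{2} + 5 x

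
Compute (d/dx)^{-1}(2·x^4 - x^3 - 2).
\frac{2 x^{5}}{5} - \frac{x^{4}}{4} - 2 x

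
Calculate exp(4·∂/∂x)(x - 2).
x + 2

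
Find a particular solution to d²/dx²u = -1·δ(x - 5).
-\frac{|x - 5|}{2}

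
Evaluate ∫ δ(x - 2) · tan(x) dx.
\tan{\left(2 \right)}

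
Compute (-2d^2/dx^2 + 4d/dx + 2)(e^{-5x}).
- 68 e^{- 5 x}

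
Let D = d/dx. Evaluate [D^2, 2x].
4D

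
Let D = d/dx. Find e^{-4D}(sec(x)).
\sec{\left(x - 4 \right)}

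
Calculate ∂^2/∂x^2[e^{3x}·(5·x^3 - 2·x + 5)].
\left(45 x^{3} + 90 x^{2} + 12 x + 33\right) e^{3 x}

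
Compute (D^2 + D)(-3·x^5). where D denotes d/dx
15 x^{3} \left(- x - 4\right)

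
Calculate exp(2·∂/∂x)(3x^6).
3 x^{6} + 36 x^{5} + 180 x^{4} + 480 x^{3} + 720 x^{2} + 576 x + 192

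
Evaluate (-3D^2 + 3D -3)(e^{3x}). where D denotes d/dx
- 21 e^{3 x}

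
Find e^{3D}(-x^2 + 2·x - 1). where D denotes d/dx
- x^{2} - 4 x - 4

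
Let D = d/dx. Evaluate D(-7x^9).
- 63 x^{8}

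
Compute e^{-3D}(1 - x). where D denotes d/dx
4 - x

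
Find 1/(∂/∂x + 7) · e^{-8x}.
- e^{- 8 x}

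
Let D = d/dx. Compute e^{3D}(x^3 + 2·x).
x^{3} + 9 x^{2} + 29 x + 33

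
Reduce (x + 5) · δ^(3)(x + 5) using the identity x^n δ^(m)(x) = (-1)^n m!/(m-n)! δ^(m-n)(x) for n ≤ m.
-3\delta^{(2)}(x + 5)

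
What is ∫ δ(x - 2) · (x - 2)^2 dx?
0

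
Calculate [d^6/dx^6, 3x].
18\frac{d^{5}}{dx^{5}}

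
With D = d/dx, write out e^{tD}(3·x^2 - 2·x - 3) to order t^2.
3 t^{2} + 2 t \left(3 x - 1\right) + 3 x^{2} - 2 x - 3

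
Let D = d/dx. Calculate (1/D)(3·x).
\frac{3 x^{2}}{2}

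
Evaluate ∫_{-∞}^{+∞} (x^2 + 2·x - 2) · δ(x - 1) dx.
1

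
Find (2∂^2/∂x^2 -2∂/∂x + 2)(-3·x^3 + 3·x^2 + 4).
- 6 x^{3} + 24 x^{2} - 48 x + 20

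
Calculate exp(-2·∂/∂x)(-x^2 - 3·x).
- x^{2} + x + 2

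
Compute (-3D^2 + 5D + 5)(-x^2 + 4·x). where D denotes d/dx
- 5 x^{2} + 10 x + 26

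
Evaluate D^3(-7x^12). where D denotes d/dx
- 9240 x^{9}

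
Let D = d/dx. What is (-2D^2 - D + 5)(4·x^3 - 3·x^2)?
20 x^{3} - 27 x^{2} - 42 x + 12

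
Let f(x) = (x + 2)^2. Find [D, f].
2 x + 4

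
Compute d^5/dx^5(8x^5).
960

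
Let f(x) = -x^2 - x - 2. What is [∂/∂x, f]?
- 2 x - 1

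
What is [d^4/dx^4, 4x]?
16\frac{d^{3}}{dx^{3}}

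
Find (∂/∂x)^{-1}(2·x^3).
\frac{x^{4}}{2}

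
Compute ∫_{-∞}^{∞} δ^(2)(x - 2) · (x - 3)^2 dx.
2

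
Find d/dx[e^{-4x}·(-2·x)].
2 \left(4 x - 1\right) e^{- 4 x}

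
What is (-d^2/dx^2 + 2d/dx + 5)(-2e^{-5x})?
60 e^{- 5 x}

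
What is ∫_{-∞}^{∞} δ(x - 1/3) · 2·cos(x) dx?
2 \cos{\left(\frac{1}{3} \right)}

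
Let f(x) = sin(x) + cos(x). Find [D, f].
- \sin{\left(x \right)} + \cos{\left(x \right)}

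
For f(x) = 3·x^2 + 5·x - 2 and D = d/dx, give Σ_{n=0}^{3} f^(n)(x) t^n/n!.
3 t^{2} + t \left(6 x + 5\right) + 3 x^{2} + 5 x - 2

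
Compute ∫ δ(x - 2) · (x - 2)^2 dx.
0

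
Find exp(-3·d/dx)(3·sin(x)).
3 \sin{\left(x - 3 \right)}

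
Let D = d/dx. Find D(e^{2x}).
2 e^{2 x}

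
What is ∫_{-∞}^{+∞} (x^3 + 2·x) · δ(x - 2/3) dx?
\frac{44}{27}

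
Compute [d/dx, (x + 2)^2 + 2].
2 x + 4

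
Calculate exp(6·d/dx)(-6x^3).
- 6 x^{3} - 108 x^{2} - 648 x - 1296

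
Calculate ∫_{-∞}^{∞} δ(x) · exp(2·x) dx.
1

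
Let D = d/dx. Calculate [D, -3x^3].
- 9 x^{2}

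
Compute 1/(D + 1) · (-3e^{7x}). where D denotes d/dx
- \frac{3 e^{7 x}}{8}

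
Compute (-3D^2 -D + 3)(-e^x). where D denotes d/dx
e^{x}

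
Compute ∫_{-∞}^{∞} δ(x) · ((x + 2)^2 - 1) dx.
3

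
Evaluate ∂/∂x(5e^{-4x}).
- 20 e^{- 4 x}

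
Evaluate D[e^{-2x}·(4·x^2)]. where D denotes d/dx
8 x \left(1 - x\right) e^{- 2 x}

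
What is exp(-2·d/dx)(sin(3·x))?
\sin{\left(3 x - 6 \right)}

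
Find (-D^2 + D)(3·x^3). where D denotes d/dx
9 x \left(x - 2\right)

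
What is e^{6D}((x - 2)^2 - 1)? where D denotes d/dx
x^{2} + 8 x + 15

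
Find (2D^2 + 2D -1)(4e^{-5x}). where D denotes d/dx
156 e^{- 5 x}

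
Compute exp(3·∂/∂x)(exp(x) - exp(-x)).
2 \sinh{\left(x + 3 \right)}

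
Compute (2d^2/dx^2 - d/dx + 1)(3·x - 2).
3 x - 5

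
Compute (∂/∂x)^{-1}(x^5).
\frac{x^{6}}{6}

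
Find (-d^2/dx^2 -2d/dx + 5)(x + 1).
5 x + 3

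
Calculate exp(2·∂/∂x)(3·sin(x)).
3 \sin{\left(x + 2 \right)}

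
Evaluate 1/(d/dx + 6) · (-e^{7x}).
- \frac{e^{7 x}}{13}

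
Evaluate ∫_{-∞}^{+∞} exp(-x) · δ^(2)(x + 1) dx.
e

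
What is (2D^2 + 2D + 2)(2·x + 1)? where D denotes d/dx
4 x + 6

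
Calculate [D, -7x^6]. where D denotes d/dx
- 42 x^{5}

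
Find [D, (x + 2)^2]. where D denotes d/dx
2 x + 4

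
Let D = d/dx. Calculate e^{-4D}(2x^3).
2 x^{3} - 24 x^{2} + 96 x - 128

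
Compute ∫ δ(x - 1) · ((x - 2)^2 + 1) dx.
2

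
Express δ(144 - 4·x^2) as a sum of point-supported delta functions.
\frac{\delta(x - 6) + \delta(x + 6)}{48}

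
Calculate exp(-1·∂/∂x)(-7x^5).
- 7 x^{5} + 35 x^{4} - 70 x^{3} + 70 x^{2} - 35 x + 7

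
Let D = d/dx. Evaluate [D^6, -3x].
-18D^{5}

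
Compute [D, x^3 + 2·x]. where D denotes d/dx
3 x^{2} + 2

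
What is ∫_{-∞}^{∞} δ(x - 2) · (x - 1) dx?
1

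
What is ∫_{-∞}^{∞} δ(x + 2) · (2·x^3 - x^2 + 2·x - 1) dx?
-25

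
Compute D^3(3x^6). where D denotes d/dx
360 x^{3}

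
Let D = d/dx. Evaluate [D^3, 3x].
9D^{2}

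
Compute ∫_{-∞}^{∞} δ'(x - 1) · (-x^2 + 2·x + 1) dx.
0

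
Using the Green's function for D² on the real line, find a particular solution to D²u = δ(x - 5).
\frac{|x - 5|}{2}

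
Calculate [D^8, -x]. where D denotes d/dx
-8D^{7}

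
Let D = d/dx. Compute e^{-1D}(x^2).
x^{2} - 2 x + 1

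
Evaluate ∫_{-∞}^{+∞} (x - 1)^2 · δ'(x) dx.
2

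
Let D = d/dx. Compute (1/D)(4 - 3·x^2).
- x^{3} + 4 x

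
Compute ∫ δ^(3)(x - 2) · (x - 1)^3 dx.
-6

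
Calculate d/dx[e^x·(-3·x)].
3 \left(- x - 1\right) e^{x}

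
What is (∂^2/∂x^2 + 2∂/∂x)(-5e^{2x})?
- 40 e^{2 x}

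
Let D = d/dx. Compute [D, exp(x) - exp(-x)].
2 \cosh{\left(x \right)}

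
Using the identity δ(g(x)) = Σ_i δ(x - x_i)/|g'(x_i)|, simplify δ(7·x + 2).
\frac{\delta(x + 2/7)}{7}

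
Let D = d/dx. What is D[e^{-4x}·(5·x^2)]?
10 x \left(1 - 2 x\right) e^{- 4 x}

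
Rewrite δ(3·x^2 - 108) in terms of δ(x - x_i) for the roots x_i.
\frac{\delta(x - 6) + \delta(x + 6)}{36}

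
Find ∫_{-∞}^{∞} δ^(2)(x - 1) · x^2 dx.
2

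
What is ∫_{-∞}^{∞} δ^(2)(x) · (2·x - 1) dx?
0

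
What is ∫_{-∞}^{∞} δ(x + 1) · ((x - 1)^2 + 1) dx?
5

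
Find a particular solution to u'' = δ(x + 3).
\frac{|x + 3|}{2}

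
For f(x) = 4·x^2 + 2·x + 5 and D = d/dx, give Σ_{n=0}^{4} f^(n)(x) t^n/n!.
4 t^{2} + 2 t \left(4 x + 1\right) + 4 x^{2} + 2 x + 5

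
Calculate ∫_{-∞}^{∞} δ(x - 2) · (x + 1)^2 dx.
9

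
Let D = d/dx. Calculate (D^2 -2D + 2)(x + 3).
2 x + 4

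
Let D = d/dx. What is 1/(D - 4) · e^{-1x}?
- \frac{e^{- x}}{5}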